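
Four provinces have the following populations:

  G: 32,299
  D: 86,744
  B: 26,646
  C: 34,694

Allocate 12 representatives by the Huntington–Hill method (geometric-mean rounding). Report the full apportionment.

With divisor 15000: modified quotas G 2.153, D 5.783, B 1.776, C 2.313.
Geometric-mean thresholds: G √(2·3)=2.449, D √(5·6)=5.477, B √(1·2)=1.414, C √(2·3)=2.449.
Each quota rounded against its threshold gives G 2, D 6, B 2, C 2 (total 12).

G 2, D 6, B 2, C 2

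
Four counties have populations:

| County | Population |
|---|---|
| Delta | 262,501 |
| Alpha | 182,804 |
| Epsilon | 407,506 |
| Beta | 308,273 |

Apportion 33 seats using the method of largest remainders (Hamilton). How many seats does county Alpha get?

5

Standard divisor: 1161084 ÷ 33 ≈ 35184.364.
Standard quotas: Delta 7.4607, Alpha 5.1956, Epsilon 11.5820, Beta 8.7616.
Lower quotas: Delta 7, Alpha 5, Epsilon 11, Beta 8 (sum 31, leaving 2 seats).
Remainders in descending order: Beta 0.7616, Epsilon 0.5820, Delta 0.4607, Alpha 0.1956.
Largest remainders: Beta, Epsilon receive the extra seats.
Alpha receives 5.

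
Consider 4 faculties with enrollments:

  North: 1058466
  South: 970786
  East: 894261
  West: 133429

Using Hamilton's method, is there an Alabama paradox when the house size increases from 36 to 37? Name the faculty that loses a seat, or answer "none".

At 36 seats: North 12, South 11, East 11, West 2.
At 37 seats: North 13, South 12, East 11, West 1.
West drops from 2 to 1.

West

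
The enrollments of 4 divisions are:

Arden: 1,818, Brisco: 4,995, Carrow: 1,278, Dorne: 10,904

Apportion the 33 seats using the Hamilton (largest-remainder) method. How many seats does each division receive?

Arden 3; Brisco 9; Carrow 2; Dorne 19

Standard divisor: 18995 ÷ 33 ≈ 575.606.
Standard quotas: Arden 3.1584, Brisco 8.6778, Carrow 2.2203, Dorne 18.9435.
Lower quotas: Arden 3, Brisco 8, Carrow 2, Dorne 18 (sum 31, leaving 2 seats).
Remainders in descending order: Dorne 0.9435, Brisco 0.6778, Carrow 0.2203, Arden 0.1584.
Largest remainders: Dorne, Brisco receive the extra seats.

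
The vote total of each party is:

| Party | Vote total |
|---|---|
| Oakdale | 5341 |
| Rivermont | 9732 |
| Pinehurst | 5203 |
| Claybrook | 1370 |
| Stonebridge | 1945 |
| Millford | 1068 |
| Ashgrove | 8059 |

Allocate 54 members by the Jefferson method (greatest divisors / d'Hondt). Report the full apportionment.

Oakdale 9, Rivermont 16, Pinehurst 9, Claybrook 2, Stonebridge 3, Millford 1, Ashgrove 14

Standard divisor 32718/54 ≈ 605.889; standard quotas: Oakdale 8.815, Rivermont 16.062, Pinehurst 8.587, Claybrook 2.261, Stonebridge 3.210, Millford 1.763, Ashgrove 13.301.
Rounding down gives 8, 16, 8, 2, 3, 1, 13 = 51 seats, so the divisor must be adjusted.
With modified divisor 574: modified quotas Oakdale 9.305, Rivermont 16.955, Pinehurst 9.064, Claybrook 2.387, Stonebridge 3.389, Millford 1.861, Ashgrove 14.040.
Rounding down: Oakdale 9, Rivermont 16, Pinehurst 9, Claybrook 2, Stonebridge 3, Millford 1, Ashgrove 14 (total 54).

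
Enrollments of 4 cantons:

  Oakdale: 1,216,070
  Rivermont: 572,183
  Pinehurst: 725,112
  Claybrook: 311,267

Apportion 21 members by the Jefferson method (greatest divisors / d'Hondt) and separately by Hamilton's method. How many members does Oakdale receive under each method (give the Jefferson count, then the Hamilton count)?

Jefferson: Oakdale 10, Rivermont 4, Pinehurst 5, Claybrook 2.
Hamilton: Oakdale 9, Rivermont 4, Pinehurst 6, Claybrook 2.
Oakdale gets 10 under Jefferson and 9 under Hamilton.

10 and 9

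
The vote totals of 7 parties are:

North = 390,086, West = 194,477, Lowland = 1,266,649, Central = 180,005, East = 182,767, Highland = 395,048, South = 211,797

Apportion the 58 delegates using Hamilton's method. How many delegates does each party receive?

The standard divisor is 2820829/58 ≈ 48634.983.
Standard quotas: North 8.0207, West 3.9987, Lowland 26.0440, Central 3.7011, East 3.7579, Highland 8.1227, South 4.3548.
Lower quotas: North 8, West 3, Lowland 26, Central 3, East 3, Highland 8, South 4 (sum 55, leaving 3 seats).
Remainders in descending order: West 0.9987, East 0.7579, Central 0.7011, South 0.3548, Highland 0.1227, Lowland 0.0440, North 0.0207.
Largest remainders: West, East, Central receive the extra seats.

North 8, West 4, Lowland 26, Central 4, East 4, Highland 8, South 4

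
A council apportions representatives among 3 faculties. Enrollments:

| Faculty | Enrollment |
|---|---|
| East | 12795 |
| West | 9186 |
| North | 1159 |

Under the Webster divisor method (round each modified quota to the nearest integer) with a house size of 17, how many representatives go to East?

9

Standard divisor 23140/17 ≈ 1361.176; standard quotas: East 9.400, West 6.749, North 0.851.
Rounding to the nearest integer gives East 9, West 7, North 1 — total 17, matching the house size, so no adjustment is needed.
East receives 9.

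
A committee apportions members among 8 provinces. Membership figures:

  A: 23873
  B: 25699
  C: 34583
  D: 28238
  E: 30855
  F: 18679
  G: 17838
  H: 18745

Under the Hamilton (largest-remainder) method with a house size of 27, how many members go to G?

2

The standard divisor is 198510/27 ≈ 7352.222.
Standard quotas: A 3.2470, B 3.4954, C 4.7037, D 3.8407, E 4.1967, F 2.5406, G 2.4262, H 2.5496.
Lower quotas: A 3, B 3, C 4, D 3, E 4, F 2, G 2, H 2 (sum 23, leaving 4 seats).
Remainders in descending order: D 0.8407, C 0.7037, H 0.5496, F 0.5406, B 0.4954, G 0.4262, A 0.2470, E 0.1967.
The surplus seats go to D, C, H, F.
G receives 2.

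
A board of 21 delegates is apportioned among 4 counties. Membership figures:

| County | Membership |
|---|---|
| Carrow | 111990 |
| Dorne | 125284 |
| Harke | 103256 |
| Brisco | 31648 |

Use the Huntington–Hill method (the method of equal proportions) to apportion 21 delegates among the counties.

With divisor 18066: modified quotas Carrow 6.199, Dorne 6.935, Harke 5.715, Brisco 1.752.
Geometric-mean thresholds: Carrow √(6·7)=6.481, Dorne √(6·7)=6.481, Harke √(5·6)=5.477, Brisco √(1·2)=1.414.
Each quota rounded against its threshold gives Carrow 6, Dorne 7, Harke 6, Brisco 2 (total 21).

Carrow: 6, Dorne: 7, Harke: 6, Brisco: 2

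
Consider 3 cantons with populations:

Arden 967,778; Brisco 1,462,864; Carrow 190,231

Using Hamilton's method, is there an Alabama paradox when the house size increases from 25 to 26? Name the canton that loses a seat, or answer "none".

none

At 25 seats: Arden 9, Brisco 14, Carrow 2.
At 26 seats: Arden 10, Brisco 14, Carrow 2.
No canton's allocation decreased.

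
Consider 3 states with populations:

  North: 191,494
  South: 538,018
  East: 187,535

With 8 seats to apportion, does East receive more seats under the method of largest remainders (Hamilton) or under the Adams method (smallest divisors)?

Adams

Hamilton: North 2, South 5, East 1.
Adams: North 2, South 4, East 2.
East gets 1 under Hamilton and 2 under Adams.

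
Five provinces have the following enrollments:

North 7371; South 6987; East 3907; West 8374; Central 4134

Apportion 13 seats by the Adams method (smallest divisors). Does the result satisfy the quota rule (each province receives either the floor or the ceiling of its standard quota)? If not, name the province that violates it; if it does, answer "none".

none

Standard quotas: North 3.114, South 2.952, East 1.651, West 3.538, Central 1.746.
Adams allocation: North 3, South 3, East 2, West 3, Central 2.
Every allocation lies between the lower and upper quota.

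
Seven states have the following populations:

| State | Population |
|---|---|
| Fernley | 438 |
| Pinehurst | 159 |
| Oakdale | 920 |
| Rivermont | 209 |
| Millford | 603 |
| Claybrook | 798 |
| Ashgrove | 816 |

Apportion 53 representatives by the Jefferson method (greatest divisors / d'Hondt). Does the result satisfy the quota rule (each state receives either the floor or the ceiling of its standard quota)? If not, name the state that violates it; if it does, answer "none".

Standard quotas: Fernley 5.887, Pinehurst 2.137, Oakdale 12.366, Rivermont 2.809, Millford 8.105, Claybrook 10.726, Ashgrove 10.968.
Jefferson allocation: Fernley 6, Pinehurst 2, Oakdale 13, Rivermont 2, Millford 8, Claybrook 11, Ashgrove 11.
Every allocation lies between the lower and upper quota.

none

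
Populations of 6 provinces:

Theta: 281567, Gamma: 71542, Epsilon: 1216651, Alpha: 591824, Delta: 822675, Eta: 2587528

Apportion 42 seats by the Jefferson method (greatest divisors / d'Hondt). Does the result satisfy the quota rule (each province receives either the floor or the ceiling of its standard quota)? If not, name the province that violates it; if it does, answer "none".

Eta

Standard quotas: Theta 2.122, Gamma 0.539, Epsilon 9.171, Alpha 4.461, Delta 6.201, Eta 19.505.
Jefferson allocation: Theta 2, Gamma 0, Epsilon 9, Alpha 4, Delta 6, Eta 21.
Eta has quota 19.505 (lower 19, upper 20) but receives 21 — outside the quota interval.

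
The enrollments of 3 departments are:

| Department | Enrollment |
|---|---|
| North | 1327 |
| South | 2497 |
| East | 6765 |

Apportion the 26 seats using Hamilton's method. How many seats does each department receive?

North 3; South 6; East 17

The standard divisor is 10589/26 ≈ 407.269.
Standard quotas: North 3.2583, South 6.1311, East 16.6106.
Lower quotas: North 3, South 6, East 16 (sum 25, leaving 1 seat).
Remainders in descending order: East 0.6106, North 0.2583, South 0.1311.
Largest remainder: East receives the extra seat.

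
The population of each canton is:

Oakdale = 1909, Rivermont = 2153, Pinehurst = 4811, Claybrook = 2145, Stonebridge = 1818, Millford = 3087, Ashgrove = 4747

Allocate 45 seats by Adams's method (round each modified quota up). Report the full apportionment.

Oakdale 4, Rivermont 5, Pinehurst 10, Claybrook 5, Stonebridge 4, Millford 7, Ashgrove 10

Standard divisor 20670/45 ≈ 459.333; standard quotas: Oakdale 4.156, Rivermont 4.687, Pinehurst 10.474, Claybrook 4.670, Stonebridge 3.958, Millford 6.721, Ashgrove 10.335.
Rounding up gives 5, 5, 11, 5, 4, 7, 11 = 48 seats, so the divisor must be adjusted.
With modified divisor 500: modified quotas Oakdale 3.818, Rivermont 4.306, Pinehurst 9.622, Claybrook 4.290, Stonebridge 3.636, Millford 6.174, Ashgrove 9.494.
Rounding up: Oakdale 4, Rivermont 5, Pinehurst 10, Claybrook 5, Stonebridge 4, Millford 7, Ashgrove 10 (total 45).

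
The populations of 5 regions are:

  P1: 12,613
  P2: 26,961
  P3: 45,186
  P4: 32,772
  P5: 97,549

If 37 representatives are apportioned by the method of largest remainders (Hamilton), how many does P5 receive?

17

Standard divisor: 215081 ÷ 37 = 5813.
Standard quotas: P1 2.1698, P2 4.6381, P3 7.7733, P4 5.6377, P5 16.7812.
Lower quotas: P1 2, P2 4, P3 7, P4 5, P5 16 (sum 34, leaving 3 seats).
Remainders in descending order: P5 0.7812, P3 0.7733, P2 0.6381, P4 0.6377, P1 0.1698.
The surplus seats go to P5, P3, P2.
P5 receives 17.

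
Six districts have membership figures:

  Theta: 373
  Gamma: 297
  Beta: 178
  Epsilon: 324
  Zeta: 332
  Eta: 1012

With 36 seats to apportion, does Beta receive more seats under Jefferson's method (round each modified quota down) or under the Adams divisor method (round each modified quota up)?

Jefferson: Theta 5, Gamma 4, Beta 2, Epsilon 5, Zeta 5, Eta 15.
Adams: Theta 5, Gamma 4, Beta 3, Epsilon 5, Zeta 5, Eta 14.
Beta gets 2 under Jefferson and 3 under Adams.

Adams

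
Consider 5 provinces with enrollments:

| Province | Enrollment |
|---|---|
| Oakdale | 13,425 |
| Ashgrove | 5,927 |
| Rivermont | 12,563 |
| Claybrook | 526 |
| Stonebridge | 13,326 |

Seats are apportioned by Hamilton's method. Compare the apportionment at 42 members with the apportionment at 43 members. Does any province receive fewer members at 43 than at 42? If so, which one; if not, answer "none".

At 42 seats: Oakdale 12, Ashgrove 5, Rivermont 12, Claybrook 1, Stonebridge 12.
At 43 seats: Oakdale 13, Ashgrove 6, Rivermont 12, Claybrook 0, Stonebridge 12.
Claybrook drops from 1 to 0.

Claybrook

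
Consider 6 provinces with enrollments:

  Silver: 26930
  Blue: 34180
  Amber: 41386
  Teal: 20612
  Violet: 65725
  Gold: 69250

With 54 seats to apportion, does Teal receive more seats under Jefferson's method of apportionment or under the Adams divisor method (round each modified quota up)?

Adams

Jefferson: Silver 5, Blue 7, Amber 9, Teal 4, Violet 14, Gold 15.
Adams: Silver 6, Blue 7, Amber 9, Teal 5, Violet 13, Gold 14.
Teal gets 4 under Jefferson and 5 under Adams.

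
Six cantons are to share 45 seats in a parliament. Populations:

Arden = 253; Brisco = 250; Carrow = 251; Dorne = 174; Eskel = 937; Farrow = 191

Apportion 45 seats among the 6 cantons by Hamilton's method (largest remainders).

Standard divisor: 2056 ÷ 45 ≈ 45.689.
Standard quotas: Arden 5.537, Brisco 5.472, Carrow 5.494, Dorne 3.808, Eskel 20.508, Farrow 4.180.
Lower quotas: Arden 5, Brisco 5, Carrow 5, Dorne 3, Eskel 20, Farrow 4 (sum 42, leaving 3 seats).
Remainders in descending order: Dorne 0.808, Arden 0.537, Eskel 0.508, Carrow 0.494, Brisco 0.472, Farrow 0.180.
The surplus seats go to Dorne, Arden, Eskel.

Arden: 6, Brisco: 5, Carrow: 5, Dorne: 4, Eskel: 21, Farrow: 4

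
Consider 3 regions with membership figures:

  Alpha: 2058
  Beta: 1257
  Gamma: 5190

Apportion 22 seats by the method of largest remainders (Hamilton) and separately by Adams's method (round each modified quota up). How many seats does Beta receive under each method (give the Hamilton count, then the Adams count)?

Hamilton: Alpha 5, Beta 3, Gamma 14.
Adams: Alpha 5, Beta 4, Gamma 13.
Beta gets 3 under Hamilton and 4 under Adams.

3 and 4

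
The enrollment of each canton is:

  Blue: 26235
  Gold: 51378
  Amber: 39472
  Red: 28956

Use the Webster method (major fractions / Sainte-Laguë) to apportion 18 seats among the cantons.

Blue 3; Gold 6; Amber 5; Red 4

Standard divisor 146041/18 ≈ 8113.389; standard quotas: Blue 3.234, Gold 6.332, Amber 4.865, Red 3.569.
Rounding to the nearest integer gives Blue 3, Gold 6, Amber 5, Red 4 — total 18, matching the house size, so no adjustment is needed.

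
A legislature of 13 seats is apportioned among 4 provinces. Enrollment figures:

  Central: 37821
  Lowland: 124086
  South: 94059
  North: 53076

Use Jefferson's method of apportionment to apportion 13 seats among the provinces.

Standard divisor 309042/13 ≈ 23772.462; standard quotas: Central 1.591, Lowland 5.220, South 3.957, North 2.233.
Rounding down gives 1, 5, 3, 2 = 11 seats, so the divisor must be adjusted.
With modified divisor 19800: modified quotas Central 1.910, Lowland 6.267, South 4.750, North 2.681.
Rounding down: Central 1, Lowland 6, South 4, North 2 (total 13).

Central: 1, Lowland: 6, South: 4, North: 2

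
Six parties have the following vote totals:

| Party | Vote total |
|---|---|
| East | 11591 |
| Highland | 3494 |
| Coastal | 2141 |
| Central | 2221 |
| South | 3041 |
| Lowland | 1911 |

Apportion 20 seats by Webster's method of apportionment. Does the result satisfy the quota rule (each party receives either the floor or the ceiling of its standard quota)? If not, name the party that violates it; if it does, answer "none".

none

Standard quotas: East 9.501, Highland 2.864, Coastal 1.755, Central 1.821, South 2.493, Lowland 1.566.
Webster allocation: East 9, Highland 3, Coastal 2, Central 2, South 2, Lowland 2.
Every allocation lies between the lower and upper quota.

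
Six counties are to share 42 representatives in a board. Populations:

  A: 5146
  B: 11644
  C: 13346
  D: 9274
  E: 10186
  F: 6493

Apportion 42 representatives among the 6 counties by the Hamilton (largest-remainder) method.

The standard divisor is 56089/42 ≈ 1335.452.
Standard quotas: A 3.8534, B 8.7191, C 9.9936, D 6.9445, E 7.6274, F 4.8620.
Lower quotas: A 3, B 8, C 9, D 6, E 7, F 4 (sum 37, leaving 5 seats).
Remainders in descending order: C 0.9936, D 0.9445, F 0.8620, A 0.8534, B 0.7191, E 0.6274.
The surplus seats go to C, D, F, A, B.

A 4; B 9; C 10; D 7; E 7; F 5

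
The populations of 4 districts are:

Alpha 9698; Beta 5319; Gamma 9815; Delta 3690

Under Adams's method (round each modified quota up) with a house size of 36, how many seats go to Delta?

Standard divisor 28522/36 ≈ 792.278; standard quotas: Alpha 12.241, Beta 6.714, Gamma 12.388, Delta 4.657.
Rounding up gives 13, 7, 13, 5 = 38 seats, so the divisor must be adjusted.
With modified divisor 850: modified quotas Alpha 11.409, Beta 6.258, Gamma 11.547, Delta 4.341.
Rounding up: Alpha 12, Beta 7, Gamma 12, Delta 5 (total 36).
Delta receives 5.

5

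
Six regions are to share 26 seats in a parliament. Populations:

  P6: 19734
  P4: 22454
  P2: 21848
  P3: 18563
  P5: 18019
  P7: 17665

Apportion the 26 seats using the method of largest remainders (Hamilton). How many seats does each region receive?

Total 118283; standard divisor 118283/26 ≈ 4549.346.
Standard quotas: P6 4.3378, P4 4.9357, P2 4.8024, P3 4.0804, P5 3.9608, P7 3.8830.
Lower quotas: P6 4, P4 4, P2 4, P3 4, P5 3, P7 3 (sum 22, leaving 4 seats).
Remainders in descending order: P5 0.9608, P4 0.9357, P7 0.8830, P2 0.8024, P6 0.3378, P3 0.0804.
The surplus seats go to P5, P4, P7, P2.

P6 4; P4 5; P2 5; P3 4; P5 4; P7 4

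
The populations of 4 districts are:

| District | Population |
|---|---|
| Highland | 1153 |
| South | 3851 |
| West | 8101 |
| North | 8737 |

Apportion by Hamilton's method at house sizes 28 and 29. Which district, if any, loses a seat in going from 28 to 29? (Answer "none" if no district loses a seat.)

At 28 seats: Highland 2, South 5, West 10, North 11.
At 29 seats: Highland 1, South 5, West 11, North 12.
Highland drops from 2 to 1.

Highland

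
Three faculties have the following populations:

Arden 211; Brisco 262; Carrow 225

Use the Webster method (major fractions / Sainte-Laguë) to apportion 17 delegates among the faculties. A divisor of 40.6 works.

Arden 5, Brisco 6, Carrow 6

With modified divisor 40.6: modified quotas Arden 5.197, Brisco 6.453, Carrow 5.542.
Rounding to the nearest integer: Arden 5, Brisco 6, Carrow 6 (total 17).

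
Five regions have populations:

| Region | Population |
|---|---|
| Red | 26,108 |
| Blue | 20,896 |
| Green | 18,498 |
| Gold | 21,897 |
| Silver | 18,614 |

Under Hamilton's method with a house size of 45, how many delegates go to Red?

Total 106013; standard divisor 106013/45 ≈ 2355.844.
Standard quotas: Red 11.0822, Blue 8.8699, Green 7.8520, Gold 9.2948, Silver 7.9012.
Lower quotas: Red 11, Blue 8, Green 7, Gold 9, Silver 7 (sum 42, leaving 3 seats).
Remainders in descending order: Silver 0.9012, Blue 0.8699, Green 0.8520, Gold 0.2948, Red 0.0822.
The surplus seats go to Silver, Blue, Green.
Red receives 11.

11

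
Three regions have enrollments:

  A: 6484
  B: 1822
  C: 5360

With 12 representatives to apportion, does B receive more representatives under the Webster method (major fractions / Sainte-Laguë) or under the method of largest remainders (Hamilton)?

Webster

Webster: A 5, B 2, C 5.
Hamilton: A 6, B 1, C 5.
B gets 2 under Webster and 1 under Hamilton.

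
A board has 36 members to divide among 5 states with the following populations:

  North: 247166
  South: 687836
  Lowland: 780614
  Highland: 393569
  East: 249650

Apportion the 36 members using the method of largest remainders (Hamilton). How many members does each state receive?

Standard divisor: 2358835 ÷ 36 ≈ 65523.194.
Standard quotas: North 3.7722, South 10.4976, Lowland 11.9136, Highland 6.0066, East 3.8101.
Lower quotas: North 3, South 10, Lowland 11, Highland 6, East 3 (sum 33, leaving 3 seats).
Remainders in descending order: Lowland 0.9136, East 0.8101, North 0.7722, South 0.4976, Highland 0.0066.
The surplus seats go to Lowland, East, North.

North 4; South 10; Lowland 12; Highland 6; East 4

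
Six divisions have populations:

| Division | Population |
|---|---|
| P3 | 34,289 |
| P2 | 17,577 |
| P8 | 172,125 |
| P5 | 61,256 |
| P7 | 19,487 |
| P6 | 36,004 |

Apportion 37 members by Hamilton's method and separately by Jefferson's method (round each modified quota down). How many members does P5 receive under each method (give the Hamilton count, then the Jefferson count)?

6 and 7

Hamilton: P3 4, P2 2, P8 19, P5 6, P7 2, P6 4.
Jefferson: P3 3, P2 2, P8 19, P5 7, P7 2, P6 4.
P5 gets 6 under Hamilton and 7 under Jefferson.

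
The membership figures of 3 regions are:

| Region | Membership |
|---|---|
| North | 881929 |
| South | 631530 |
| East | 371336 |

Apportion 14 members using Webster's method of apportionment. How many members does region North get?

6

Standard divisor 1884795/14 ≈ 134628.214; standard quotas: North 6.551, South 4.691, East 2.758.
Rounding to the nearest integer gives 7, 5, 3 = 15 seats, so the divisor must be adjusted.
With modified divisor 138000: modified quotas North 6.391, South 4.576, East 2.691.
Rounding to the nearest integer: North 6, South 5, East 3 (total 14).
North receives 6.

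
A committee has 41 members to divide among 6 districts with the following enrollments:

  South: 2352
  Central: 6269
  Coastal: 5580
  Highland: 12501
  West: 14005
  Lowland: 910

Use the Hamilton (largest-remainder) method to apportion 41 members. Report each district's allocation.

South 2, Central 6, Coastal 6, Highland 12, West 14, Lowland 1

Total 41617; standard divisor 41617/41 ≈ 1015.049.
Standard quotas: South 2.3171, Central 6.1761, Coastal 5.4973, Highland 12.3157, West 13.7974, Lowland 0.8965.
Lower quotas: South 2, Central 6, Coastal 5, Highland 12, West 13, Lowland 0 (sum 38, leaving 3 seats).
Remainders in descending order: Lowland 0.8965, West 0.7974, Coastal 0.4973, South 0.3171, Highland 0.3157, Central 0.1761.
The surplus seats go to Lowland, West, Coastal.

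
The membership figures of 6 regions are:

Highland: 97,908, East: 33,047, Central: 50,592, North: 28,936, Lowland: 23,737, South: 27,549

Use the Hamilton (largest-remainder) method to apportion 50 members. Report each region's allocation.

Standard divisor: 261769 ÷ 50 ≈ 5235.38.
Standard quotas: Highland 18.7012, East 6.3122, Central 9.6635, North 5.5270, Lowland 4.5340, South 5.2621.
Lower quotas: Highland 18, East 6, Central 9, North 5, Lowland 4, South 5 (sum 47, leaving 3 seats).
Remainders in descending order: Highland 0.7012, Central 0.6635, Lowland 0.5340, North 0.5270, East 0.3122, South 0.2621.
The surplus seats go to Highland, Central, Lowland.

Highland: 19; East: 6; Central: 10; North: 5; Lowland: 5; South: 5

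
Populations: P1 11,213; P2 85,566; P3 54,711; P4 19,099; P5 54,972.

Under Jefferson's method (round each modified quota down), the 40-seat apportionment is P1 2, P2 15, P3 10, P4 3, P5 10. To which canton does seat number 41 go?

P2

Priority for the next seat is population ÷ (current seats + 1).
Priorities: P1 3737.667, P2 5347.875, P3 4973.727, P4 4774.750, P5 4997.455.
Highest priority: P2.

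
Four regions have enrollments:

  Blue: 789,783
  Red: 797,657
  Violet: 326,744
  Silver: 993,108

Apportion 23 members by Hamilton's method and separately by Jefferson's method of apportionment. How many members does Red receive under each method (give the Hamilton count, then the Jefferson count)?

Hamilton: Blue 6, Red 6, Violet 3, Silver 8.
Jefferson: Blue 6, Red 7, Violet 2, Silver 8.
Red gets 6 under Hamilton and 7 under Jefferson.

6 and 7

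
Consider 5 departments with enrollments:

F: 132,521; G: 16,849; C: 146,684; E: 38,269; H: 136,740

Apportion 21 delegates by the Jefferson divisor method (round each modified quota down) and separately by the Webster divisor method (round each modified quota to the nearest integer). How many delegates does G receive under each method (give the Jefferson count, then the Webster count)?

Jefferson: F 6, G 0, C 7, E 1, H 7.
Webster: F 6, G 1, C 6, E 2, H 6.
G gets 0 under Jefferson and 1 under Webster.

0 and 1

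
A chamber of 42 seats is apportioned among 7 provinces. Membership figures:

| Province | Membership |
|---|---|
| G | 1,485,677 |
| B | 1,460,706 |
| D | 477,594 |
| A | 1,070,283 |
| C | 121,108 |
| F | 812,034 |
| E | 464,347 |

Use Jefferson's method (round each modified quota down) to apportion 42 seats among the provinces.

Standard divisor 5891749/42 ≈ 140279.738; standard quotas: G 10.591, B 10.413, D 3.405, A 7.630, C 0.863, F 5.789, E 3.310.
Rounding down gives 10, 10, 3, 7, 0, 5, 3 = 38 seats, so the divisor must be adjusted.
With modified divisor 128300: modified quotas G 11.580, B 11.385, D 3.722, A 8.342, C 0.944, F 6.329, E 3.619.
Rounding down: G 11, B 11, D 3, A 8, C 0, F 6, E 3 (total 42).

G: 11, B: 11, D: 3, A: 8, C: 0, F: 6, E: 3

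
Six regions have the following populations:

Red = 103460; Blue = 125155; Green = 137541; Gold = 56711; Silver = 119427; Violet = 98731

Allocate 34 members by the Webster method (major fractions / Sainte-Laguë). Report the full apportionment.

Standard divisor 641025/34 ≈ 18853.676; standard quotas: Red 5.488, Blue 6.638, Green 7.295, Gold 3.008, Silver 6.334, Violet 5.237.
Rounding to the nearest integer gives 5, 7, 7, 3, 6, 5 = 33 seats, so the divisor must be adjusted.
With modified divisor 18600: modified quotas Red 5.562, Blue 6.729, Green 7.395, Gold 3.049, Silver 6.421, Violet 5.308.
Rounding to the nearest integer: Red 6, Blue 7, Green 7, Gold 3, Silver 6, Violet 5 (total 34).

Red: 6, Blue: 7, Green: 7, Gold: 3, Silver: 6, Violet: 5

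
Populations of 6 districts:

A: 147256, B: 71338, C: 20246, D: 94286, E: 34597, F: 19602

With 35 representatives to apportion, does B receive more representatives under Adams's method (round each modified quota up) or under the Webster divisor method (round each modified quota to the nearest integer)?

Adams: A 13, B 7, C 2, D 8, E 3, F 2.
Webster: A 13, B 6, C 2, D 9, E 3, F 2.
B gets 7 under Adams and 6 under Webster.

Adams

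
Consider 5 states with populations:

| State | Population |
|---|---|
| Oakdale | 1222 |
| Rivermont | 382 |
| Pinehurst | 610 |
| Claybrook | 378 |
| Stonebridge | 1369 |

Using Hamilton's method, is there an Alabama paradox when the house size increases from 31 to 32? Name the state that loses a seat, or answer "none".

none

At 31 seats: Oakdale 9, Rivermont 3, Pinehurst 5, Claybrook 3, Stonebridge 11.
At 32 seats: Oakdale 10, Rivermont 3, Pinehurst 5, Claybrook 3, Stonebridge 11.
No state's allocation decreased.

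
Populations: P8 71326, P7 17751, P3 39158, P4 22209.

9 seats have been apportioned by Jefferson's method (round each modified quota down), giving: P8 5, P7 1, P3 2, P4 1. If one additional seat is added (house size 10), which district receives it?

Priority for the next seat is population ÷ (current seats + 1).
Priorities: P8 11887.667, P7 8875.500, P3 13052.667, P4 11104.500.
Highest priority: P3.

P3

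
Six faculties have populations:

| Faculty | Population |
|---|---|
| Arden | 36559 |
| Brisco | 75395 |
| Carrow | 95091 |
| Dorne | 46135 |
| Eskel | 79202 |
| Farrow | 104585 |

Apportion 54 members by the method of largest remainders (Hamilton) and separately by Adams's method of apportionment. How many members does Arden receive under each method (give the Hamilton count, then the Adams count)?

4 and 5

Hamilton: Arden 4, Brisco 9, Carrow 12, Dorne 6, Eskel 10, Farrow 13.
Adams: Arden 5, Brisco 9, Carrow 11, Dorne 6, Eskel 10, Farrow 13.
Arden gets 4 under Hamilton and 5 under Adams.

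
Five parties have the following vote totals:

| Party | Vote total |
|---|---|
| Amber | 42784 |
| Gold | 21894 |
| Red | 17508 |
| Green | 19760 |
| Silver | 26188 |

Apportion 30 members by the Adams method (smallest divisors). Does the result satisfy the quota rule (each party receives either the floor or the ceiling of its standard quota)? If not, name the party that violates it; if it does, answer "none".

Standard quotas: Amber 10.017, Gold 5.126, Red 4.099, Green 4.626, Silver 6.131.
Adams allocation: Amber 10, Gold 5, Red 4, Green 5, Silver 6.
Every allocation lies between the lower and upper quota.

none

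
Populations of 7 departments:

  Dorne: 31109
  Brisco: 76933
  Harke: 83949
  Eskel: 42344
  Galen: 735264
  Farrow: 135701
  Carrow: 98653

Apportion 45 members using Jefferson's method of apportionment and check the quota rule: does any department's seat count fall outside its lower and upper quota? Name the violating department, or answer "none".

Galen

Standard quotas: Dorne 1.163, Brisco 2.876, Harke 3.138, Eskel 1.583, Galen 27.482, Farrow 5.072, Carrow 3.687.
Jefferson allocation: Dorne 1, Brisco 3, Harke 3, Eskel 1, Galen 29, Farrow 5, Carrow 3.
Galen has quota 27.482 (lower 27, upper 28) but receives 29 — outside the quota interval.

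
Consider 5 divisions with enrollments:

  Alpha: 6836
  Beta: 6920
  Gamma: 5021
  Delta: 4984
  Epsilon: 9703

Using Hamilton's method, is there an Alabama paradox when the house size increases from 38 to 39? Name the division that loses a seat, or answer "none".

At 38 seats: Alpha 8, Beta 8, Gamma 6, Delta 5, Epsilon 11.
At 39 seats: Alpha 8, Beta 8, Gamma 6, Delta 6, Epsilon 11.
No division's allocation decreased.

none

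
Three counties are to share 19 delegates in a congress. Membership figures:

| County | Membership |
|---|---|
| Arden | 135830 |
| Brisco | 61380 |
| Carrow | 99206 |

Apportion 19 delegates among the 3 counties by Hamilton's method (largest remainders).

The standard divisor is 296416/19 ≈ 15600.842.
Standard quotas: Arden 8.7066, Brisco 3.9344, Carrow 6.3590.
Lower quotas: Arden 8, Brisco 3, Carrow 6 (sum 17, leaving 2 seats).
Remainders in descending order: Brisco 0.9344, Arden 0.7066, Carrow 0.3590.
Largest remainders: Brisco, Arden receive the extra seats.

Arden=9, Brisco=4, Carrow=6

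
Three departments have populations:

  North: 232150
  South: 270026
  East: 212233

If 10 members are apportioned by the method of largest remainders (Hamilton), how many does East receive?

Standard divisor: 714409 ÷ 10 ≈ 71440.9.
Standard quotas: North 3.2495, South 3.7797, East 2.9707.
Lower quotas: North 3, South 3, East 2 (sum 8, leaving 2 seats).
Remainders in descending order: East 0.9707, South 0.7797, North 0.2495.
The surplus seats go to East, South.
East receives 3.

3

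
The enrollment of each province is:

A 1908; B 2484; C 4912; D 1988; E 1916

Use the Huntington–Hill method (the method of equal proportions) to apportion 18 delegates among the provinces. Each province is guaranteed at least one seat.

A 3; B 3; C 6; D 3; E 3

With divisor 768: modified quotas A 2.484, B 3.234, C 6.396, D 2.589, E 2.495.
Geometric-mean thresholds: A √(2·3)=2.449, B √(3·4)=3.464, C √(6·7)=6.481, D √(2·3)=2.449, E √(2·3)=2.449.
Each quota rounded against its threshold gives A 3, B 3, C 6, D 3, E 3 (total 18).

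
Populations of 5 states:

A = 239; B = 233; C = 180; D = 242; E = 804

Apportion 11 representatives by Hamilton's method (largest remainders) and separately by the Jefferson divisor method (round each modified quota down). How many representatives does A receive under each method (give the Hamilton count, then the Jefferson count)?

2 and 1

Hamilton: A 2, B 1, C 1, D 2, E 5.
Jefferson: A 1, B 1, C 1, D 2, E 6.
A gets 2 under Hamilton and 1 under Jefferson.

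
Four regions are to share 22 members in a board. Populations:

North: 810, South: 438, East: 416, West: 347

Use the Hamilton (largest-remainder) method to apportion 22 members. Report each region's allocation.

The standard divisor is 2011/22 ≈ 91.409.
Standard quotas: North 8.861, South 4.792, East 4.551, West 3.796.
Lower quotas: North 8, South 4, East 4, West 3 (sum 19, leaving 3 seats).
Remainders in descending order: North 0.861, West 0.796, South 0.792, East 0.551.
Largest remainders: North, West, South receive the extra seats.

North 9, South 5, East 4, West 4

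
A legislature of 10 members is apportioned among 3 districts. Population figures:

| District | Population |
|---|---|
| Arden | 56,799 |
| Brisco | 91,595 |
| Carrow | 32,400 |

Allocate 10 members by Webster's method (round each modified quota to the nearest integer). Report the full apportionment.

Standard divisor 180794/10 ≈ 18079.4; standard quotas: Arden 3.142, Brisco 5.066, Carrow 1.792.
Rounding to the nearest integer gives Arden 3, Brisco 5, Carrow 2 — total 10, matching the house size, so no adjustment is needed.

Arden: 3, Brisco: 5, Carrow: 2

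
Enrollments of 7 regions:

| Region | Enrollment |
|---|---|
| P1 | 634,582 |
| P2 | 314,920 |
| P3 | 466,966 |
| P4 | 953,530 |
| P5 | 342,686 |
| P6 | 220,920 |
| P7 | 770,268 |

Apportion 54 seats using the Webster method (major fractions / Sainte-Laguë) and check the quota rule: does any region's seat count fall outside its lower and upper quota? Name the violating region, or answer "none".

Standard quotas: P1 9.252, P2 4.591, P3 6.808, P4 13.902, P5 4.996, P6 3.221, P7 11.230.
Webster allocation: P1 9, P2 5, P3 7, P4 14, P5 5, P6 3, P7 11.
Every allocation lies between the lower and upper quota.

none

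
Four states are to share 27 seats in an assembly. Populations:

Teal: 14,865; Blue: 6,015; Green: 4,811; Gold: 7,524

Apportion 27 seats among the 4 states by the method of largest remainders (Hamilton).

Teal: 12; Blue: 5; Green: 4; Gold: 6

The standard divisor is 33215/27 ≈ 1230.185.
Standard quotas: Teal 12.0835, Blue 4.8895, Green 3.9108, Gold 6.1162.
Lower quotas: Teal 12, Blue 4, Green 3, Gold 6 (sum 25, leaving 2 seats).
Remainders in descending order: Green 0.9108, Blue 0.8895, Gold 0.1162, Teal 0.0835.
Largest remainders: Green, Blue receive the extra seats.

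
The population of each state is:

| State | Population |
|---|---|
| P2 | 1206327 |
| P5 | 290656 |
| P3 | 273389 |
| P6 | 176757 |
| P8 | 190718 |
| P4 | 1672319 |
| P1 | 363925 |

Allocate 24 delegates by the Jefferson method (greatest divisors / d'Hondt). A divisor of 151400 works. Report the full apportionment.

P2=7, P5=1, P3=1, P6=1, P8=1, P4=11, P1=2

With modified divisor 151400: modified quotas P2 7.968, P5 1.920, P3 1.806, P6 1.167, P8 1.260, P4 11.046, P1 2.404.
Rounding down: P2 7, P5 1, P3 1, P6 1, P8 1, P4 11, P1 2 (total 24).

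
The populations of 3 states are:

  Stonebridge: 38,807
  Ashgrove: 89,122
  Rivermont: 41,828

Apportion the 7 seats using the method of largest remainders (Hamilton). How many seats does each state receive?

Stonebridge: 1, Ashgrove: 4, Rivermont: 2

The standard divisor is 169757/7 = 24251.
Standard quotas: Stonebridge 1.6002, Ashgrove 3.6750, Rivermont 1.7248.
Lower quotas: Stonebridge 1, Ashgrove 3, Rivermont 1 (sum 5, leaving 2 seats).
Remainders in descending order: Rivermont 0.7248, Ashgrove 0.6750, Stonebridge 0.6002.
The surplus seats go to Rivermont, Ashgrove.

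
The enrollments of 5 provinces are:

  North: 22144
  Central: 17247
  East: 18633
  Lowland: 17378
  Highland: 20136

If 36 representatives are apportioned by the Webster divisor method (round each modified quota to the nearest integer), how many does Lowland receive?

7

Standard divisor 95538/36 ≈ 2653.833; standard quotas: North 8.344, Central 6.499, East 7.021, Lowland 6.548, Highland 7.588.
Rounding to the nearest integer gives North 8, Central 6, East 7, Lowland 7, Highland 8 — total 36, matching the house size, so no adjustment is needed.
Lowland receives 7.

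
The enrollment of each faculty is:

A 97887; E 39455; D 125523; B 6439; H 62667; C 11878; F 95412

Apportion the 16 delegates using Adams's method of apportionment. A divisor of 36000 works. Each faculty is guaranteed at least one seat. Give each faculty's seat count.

With modified divisor 36000: modified quotas A 2.719, E 1.096, D 3.487, B 0.179, H 1.741, C 0.330, F 2.650.
Rounding up: A 3, E 2, D 4, B 1, H 2, C 1, F 3 (total 16).

A 3; E 2; D 4; B 1; H 2; C 1; F 3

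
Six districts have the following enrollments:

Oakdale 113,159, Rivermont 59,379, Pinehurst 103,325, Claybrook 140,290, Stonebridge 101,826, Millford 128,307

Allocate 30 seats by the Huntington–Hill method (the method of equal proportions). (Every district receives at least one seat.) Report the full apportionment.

With divisor 22208: modified quotas Oakdale 5.095, Rivermont 2.674, Pinehurst 4.653, Claybrook 6.317, Stonebridge 4.585, Millford 5.778.
Geometric-mean thresholds: Oakdale √(5·6)=5.477, Rivermont √(2·3)=2.449, Pinehurst √(4·5)=4.472, Claybrook √(6·7)=6.481, Stonebridge √(4·5)=4.472, Millford √(5·6)=5.477.
Each quota rounded against its threshold gives Oakdale 5, Rivermont 3, Pinehurst 5, Claybrook 6, Stonebridge 5, Millford 6 (total 30).

Oakdale 5, Rivermont 3, Pinehurst 5, Claybrook 6, Stonebridge 5, Millford 6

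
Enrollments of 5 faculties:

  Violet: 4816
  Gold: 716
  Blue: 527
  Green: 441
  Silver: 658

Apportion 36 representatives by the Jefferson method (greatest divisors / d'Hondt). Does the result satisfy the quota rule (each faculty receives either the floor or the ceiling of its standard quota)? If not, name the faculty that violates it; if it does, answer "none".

Violet

Standard quotas: Violet 24.221, Gold 3.601, Blue 2.650, Green 2.218, Silver 3.309.
Jefferson allocation: Violet 26, Gold 3, Blue 2, Green 2, Silver 3.
Violet has quota 24.221 (lower 24, upper 25) but receives 26 — outside the quota interval.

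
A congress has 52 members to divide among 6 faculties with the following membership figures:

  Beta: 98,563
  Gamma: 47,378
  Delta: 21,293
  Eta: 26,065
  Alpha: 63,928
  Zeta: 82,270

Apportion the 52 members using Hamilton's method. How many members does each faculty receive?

The standard divisor is 339497/52 ≈ 6528.788.
Standard quotas: Beta 15.0967, Gamma 7.2568, Delta 3.2614, Eta 3.9923, Alpha 9.7917, Zeta 12.6011.
Lower quotas: Beta 15, Gamma 7, Delta 3, Eta 3, Alpha 9, Zeta 12 (sum 49, leaving 3 seats).
Remainders in descending order: Eta 0.9923, Alpha 0.7917, Zeta 0.6011, Delta 0.2614, Gamma 0.2568, Beta 0.0967.
The surplus seats go to Eta, Alpha, Zeta.

Beta=15, Gamma=7, Delta=3, Eta=4, Alpha=10, Zeta=13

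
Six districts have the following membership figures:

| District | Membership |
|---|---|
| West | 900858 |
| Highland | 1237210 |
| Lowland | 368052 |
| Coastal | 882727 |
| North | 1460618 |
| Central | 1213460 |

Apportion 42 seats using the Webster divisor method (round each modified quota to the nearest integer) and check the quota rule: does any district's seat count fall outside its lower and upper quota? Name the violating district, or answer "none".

none

Standard quotas: West 6.241, Highland 8.571, Lowland 2.550, Coastal 6.115, North 10.118, Central 8.406.
Webster allocation: West 6, Highland 9, Lowland 3, Coastal 6, North 10, Central 8.
Every allocation lies between the lower and upper quota.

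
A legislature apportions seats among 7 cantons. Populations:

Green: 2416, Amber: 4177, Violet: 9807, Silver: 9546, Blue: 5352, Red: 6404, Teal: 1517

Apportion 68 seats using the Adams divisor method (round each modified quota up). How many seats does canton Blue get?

9

Standard divisor 39219/68 ≈ 576.75; standard quotas: Green 4.189, Amber 7.242, Violet 17.004, Silver 16.551, Blue 9.280, Red 11.104, Teal 2.630.
Rounding up gives 5, 8, 18, 17, 10, 12, 3 = 73 seats, so the divisor must be adjusted.
With modified divisor 600: modified quotas Green 4.027, Amber 6.962, Violet 16.345, Silver 15.910, Blue 8.920, Red 10.673, Teal 2.528.
Rounding up: Green 5, Amber 7, Violet 17, Silver 16, Blue 9, Red 11, Teal 3 (total 68).
Blue receives 9.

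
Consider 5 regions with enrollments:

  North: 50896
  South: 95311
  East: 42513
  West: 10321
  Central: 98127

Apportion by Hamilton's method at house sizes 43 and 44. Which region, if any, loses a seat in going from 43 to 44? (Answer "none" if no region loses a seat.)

At 43 seats: North 7, South 14, East 6, West 2, Central 14.
At 44 seats: North 8, South 14, East 6, West 1, Central 15.
West drops from 2 to 1.

West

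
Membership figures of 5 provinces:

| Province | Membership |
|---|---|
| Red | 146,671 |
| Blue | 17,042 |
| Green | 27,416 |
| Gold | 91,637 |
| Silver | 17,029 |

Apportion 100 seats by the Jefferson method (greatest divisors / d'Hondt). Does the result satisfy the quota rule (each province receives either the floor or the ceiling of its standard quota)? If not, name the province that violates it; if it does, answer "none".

Red

Standard quotas: Red 48.924, Blue 5.685, Green 9.145, Gold 30.567, Silver 5.680.
Jefferson allocation: Red 50, Blue 5, Green 9, Gold 31, Silver 5.
Red has quota 48.924 (lower 48, upper 49) but receives 50 — outside the quota interval.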